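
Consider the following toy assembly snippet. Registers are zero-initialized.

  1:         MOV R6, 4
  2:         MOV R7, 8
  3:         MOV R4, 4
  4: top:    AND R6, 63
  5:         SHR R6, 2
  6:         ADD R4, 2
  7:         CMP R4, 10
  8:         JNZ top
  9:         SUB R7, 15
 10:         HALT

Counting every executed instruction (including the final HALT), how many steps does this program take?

20

after MOV R6, 4: R6=4
after MOV R7, 8: R7=8
after MOV R4, 4: R4=4
after AND R6, 63: R6=4&63=4
after SHR R6, 2: R6=4>>2=1
after ADD R4, 2: R4=4+2=6
CMP R4, 10  (cmp 6,10)
JNZ top: taken
after AND R6, 63: R6=1&63=1
after SHR R6, 2: R6=1>>2=0
after ADD R4, 2: R4=6+2=8
CMP R4, 10  (cmp 8,10)
JNZ top: taken
after AND R6, 63: R6=0&63=0
after SHR R6, 2: R6=0>>2=0
after ADD R4, 2: R4=8+2=10
CMP R4, 10  (cmp 10,10)
JNZ top: not taken
after SUB R7, 15: R7=8-15=-7
halt.
Total executed instructions: 20.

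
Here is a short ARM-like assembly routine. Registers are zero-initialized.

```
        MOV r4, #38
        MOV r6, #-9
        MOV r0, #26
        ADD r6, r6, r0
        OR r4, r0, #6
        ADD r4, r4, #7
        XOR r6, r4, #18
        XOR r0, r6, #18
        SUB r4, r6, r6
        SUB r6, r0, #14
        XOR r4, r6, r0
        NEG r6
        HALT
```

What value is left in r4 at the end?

after MOV r4, #38: r4=38
after MOV r6, #-9: r6=-9
after MOV r0, #26: r0=26
after ADD r6, r6, r0: r6=(-9)+26=17
after OR r4, r0, #6: r4=26|6=30
after ADD r4, r4, #7: r4=30+7=37
after XOR r6, r4, #18: r6=37^18=55
after XOR r0, r6, #18: r0=55^18=37
after SUB r4, r6, r6: r4=55-55=0
after SUB r6, r0, #14: r6=37-14=23
after XOR r4, r6, r0: r4=23^37=50
after NEG r6: r6=-(23)=-23
halt.

50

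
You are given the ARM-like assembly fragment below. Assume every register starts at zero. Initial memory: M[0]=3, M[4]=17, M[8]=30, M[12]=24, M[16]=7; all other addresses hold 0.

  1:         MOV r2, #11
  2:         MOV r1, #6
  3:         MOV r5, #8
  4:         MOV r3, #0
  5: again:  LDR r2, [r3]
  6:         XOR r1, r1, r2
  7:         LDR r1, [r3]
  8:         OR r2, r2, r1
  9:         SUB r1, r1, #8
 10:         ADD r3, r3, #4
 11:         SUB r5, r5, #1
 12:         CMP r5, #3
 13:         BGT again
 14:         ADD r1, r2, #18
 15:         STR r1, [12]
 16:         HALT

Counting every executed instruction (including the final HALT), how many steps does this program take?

52

r2=11
r1=6
r5=8
r3=0
r2=M[0]=3
r1=6^3=5
r1=M[0]=3
r2=3|3=3
r1=3-8=-5
r3=0+4=4
r5=8-1=7
CMP r5, #3  (cmp 7,3)
BGT again: taken
r2=M[4]=17
r1=(-5)^17=-22
r1=M[4]=17
r2=17|17=17
r1=17-8=9
r3=4+4=8
r5=7-1=6
CMP r5, #3  (cmp 6,3)
BGT again: taken
r2=M[8]=30
r1=9^30=23
r1=M[8]=30
r2=30|30=30
r1=30-8=22
r3=8+4=12
r5=6-1=5
CMP r5, #3  (cmp 5,3)
BGT again: taken
r2=M[12]=24
r1=22^24=14
r1=M[12]=24
r2=24|24=24
r1=24-8=16
r3=12+4=16
r5=5-1=4
CMP r5, #3  (cmp 4,3)
BGT again: taken
r2=M[16]=7
r1=16^7=23
r1=M[16]=7
r2=7|7=7
r1=7-8=-1
r3=16+4=20
r5=4-1=3
CMP r5, #3  (cmp 3,3)
BGT again: not taken
r1=7+18=25
STR r1, [12] → M[12]=25
halt.
Total executed instructions: 52.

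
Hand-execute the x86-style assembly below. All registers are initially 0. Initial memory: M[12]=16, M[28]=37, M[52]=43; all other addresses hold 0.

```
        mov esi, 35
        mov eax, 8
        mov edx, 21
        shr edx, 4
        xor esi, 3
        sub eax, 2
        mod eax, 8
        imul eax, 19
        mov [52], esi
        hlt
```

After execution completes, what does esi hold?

32

mov esi, 35 → esi=35
mov eax, 8 → eax=8
mov edx, 21 → edx=21
shr edx, 4 → edx=21>>4=1
xor esi, 3 → esi=35^3=32
sub eax, 2 → eax=8-2=6
mod eax, 8 → eax=6%8=6
imul eax, 19 → eax=6*19=114
mov [52], esi → M[52]=32
halt.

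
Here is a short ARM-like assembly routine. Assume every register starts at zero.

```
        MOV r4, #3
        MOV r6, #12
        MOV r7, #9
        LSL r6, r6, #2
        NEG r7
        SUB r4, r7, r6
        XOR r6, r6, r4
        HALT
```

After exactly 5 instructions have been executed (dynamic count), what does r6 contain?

48

after MOV r4, #3: r4=3
after MOV r6, #12: r6=12
after MOV r7, #9: r7=9
after LSL r6, r6, #2: r6=12<<2=48
after NEG r7: r7=-(9)=-9
After step 5: r6 = 48.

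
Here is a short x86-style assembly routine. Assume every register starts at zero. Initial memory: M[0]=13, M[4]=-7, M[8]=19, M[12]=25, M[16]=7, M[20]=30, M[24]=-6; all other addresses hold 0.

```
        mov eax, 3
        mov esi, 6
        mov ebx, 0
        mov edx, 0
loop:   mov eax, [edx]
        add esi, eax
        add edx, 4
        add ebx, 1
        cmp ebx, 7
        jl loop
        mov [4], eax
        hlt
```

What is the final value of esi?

87

mov eax, 3 → eax=3
mov esi, 6 → esi=6
mov ebx, 0 → ebx=0
mov edx, 0 → edx=0
mov eax, [edx] → eax=M[0]=13
add esi, eax → esi=6+13=19
add edx, 4 → edx=0+4=4
add ebx, 1 → ebx=0+1=1
cmp ebx, 7  (cmp 1,7)
jl loop: taken
mov eax, [edx] → eax=M[4]=-7
add esi, eax → esi=19+(-7)=12
add edx, 4 → edx=4+4=8
add ebx, 1 → ebx=1+1=2
cmp ebx, 7  (cmp 2,7)
jl loop: taken
mov eax, [edx] → eax=M[8]=19
add esi, eax → esi=12+19=31
add edx, 4 → edx=8+4=12
add ebx, 1 → ebx=2+1=3
cmp ebx, 7  (cmp 3,7)
jl loop: taken
mov eax, [edx] → eax=M[12]=25
add esi, eax → esi=31+25=56
add edx, 4 → edx=12+4=16
add ebx, 1 → ebx=3+1=4
cmp ebx, 7  (cmp 4,7)
jl loop: taken
mov eax, [edx] → eax=M[16]=7
add esi, eax → esi=56+7=63
add edx, 4 → edx=16+4=20
add ebx, 1 → ebx=4+1=5
cmp ebx, 7  (cmp 5,7)
jl loop: taken
mov eax, [edx] → eax=M[20]=30
add esi, eax → esi=63+30=93
add edx, 4 → edx=20+4=24
add ebx, 1 → ebx=5+1=6
cmp ebx, 7  (cmp 6,7)
jl loop: taken
mov eax, [edx] → eax=M[24]=-6
add esi, eax → esi=93+(-6)=87
add edx, 4 → edx=24+4=28
add ebx, 1 → ebx=6+1=7
cmp ebx, 7  (cmp 7,7)
jl loop: not taken
mov [4], eax → M[4]=-6
halt.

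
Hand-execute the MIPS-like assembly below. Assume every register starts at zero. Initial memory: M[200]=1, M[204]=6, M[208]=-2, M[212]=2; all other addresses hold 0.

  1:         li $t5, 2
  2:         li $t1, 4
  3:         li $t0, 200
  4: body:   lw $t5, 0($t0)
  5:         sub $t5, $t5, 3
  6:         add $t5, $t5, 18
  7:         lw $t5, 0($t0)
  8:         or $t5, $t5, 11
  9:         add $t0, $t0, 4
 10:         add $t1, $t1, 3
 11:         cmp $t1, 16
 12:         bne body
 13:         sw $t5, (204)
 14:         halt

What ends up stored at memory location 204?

$t5=2
$t1=4
$t0=200
$t5=M[200]=1
$t5=1-3=-2
$t5=(-2)+18=16
$t5=M[200]=1
$t5=1|11=11
$t0=200+4=204
$t1=4+3=7
cmp $t1, 16  (cmp 7,16)
bne body: taken
$t5=M[204]=6
$t5=6-3=3
$t5=3+18=21
$t5=M[204]=6
$t5=6|11=15
$t0=204+4=208
$t1=7+3=10
cmp $t1, 16  (cmp 10,16)
bne body: taken
$t5=M[208]=-2
$t5=(-2)-3=-5
$t5=(-5)+18=13
$t5=M[208]=-2
$t5=(-2)|11=-1
$t0=208+4=212
$t1=10+3=13
cmp $t1, 16  (cmp 13,16)
bne body: taken
$t5=M[212]=2
$t5=2-3=-1
$t5=(-1)+18=17
$t5=M[212]=2
$t5=2|11=11
$t0=212+4=216
$t1=13+3=16
cmp $t1, 16  (cmp 16,16)
bne body: not taken
sw $t5, (204) → M[204]=11
halt.

11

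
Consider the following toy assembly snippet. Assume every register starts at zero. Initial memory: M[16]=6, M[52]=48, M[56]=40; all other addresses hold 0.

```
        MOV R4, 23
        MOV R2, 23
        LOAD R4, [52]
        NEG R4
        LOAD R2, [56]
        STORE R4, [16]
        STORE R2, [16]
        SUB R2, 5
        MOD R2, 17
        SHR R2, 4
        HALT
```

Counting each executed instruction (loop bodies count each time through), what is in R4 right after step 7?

after MOV R4, 23: R4=23
after MOV R2, 23: R2=23
after LOAD R4, [52]: R4=M[52]=48
after NEG R4: R4=-(48)=-48
after LOAD R2, [56]: R2=M[56]=40
STORE R4, [16] → M[16]=-48
STORE R2, [16] → M[16]=40
After step 7: R4 = -48.

-48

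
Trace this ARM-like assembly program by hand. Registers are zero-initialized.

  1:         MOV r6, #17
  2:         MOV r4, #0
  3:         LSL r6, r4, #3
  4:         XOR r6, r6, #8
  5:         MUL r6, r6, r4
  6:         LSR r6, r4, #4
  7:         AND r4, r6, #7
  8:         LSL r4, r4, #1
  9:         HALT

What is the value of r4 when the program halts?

r6=17
r4=0
r6=0<<3=0
r6=0^8=8
r6=8*0=0
r6=0>>4=0
r4=0&7=0
r4=0<<1=0
halt.

0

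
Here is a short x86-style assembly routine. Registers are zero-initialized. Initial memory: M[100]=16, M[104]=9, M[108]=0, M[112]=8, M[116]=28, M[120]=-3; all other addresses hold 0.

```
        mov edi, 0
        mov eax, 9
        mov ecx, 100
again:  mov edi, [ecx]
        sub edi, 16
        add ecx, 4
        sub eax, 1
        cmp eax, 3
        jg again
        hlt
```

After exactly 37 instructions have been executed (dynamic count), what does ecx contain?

124

edi=0
eax=9
ecx=100
edi=M[100]=16
edi=16-16=0
ecx=100+4=104
eax=9-1=8
cmp eax, 3  (cmp 8,3)
jg again: taken
edi=M[104]=9
edi=9-16=-7
ecx=104+4=108
eax=8-1=7
cmp eax, 3  (cmp 7,3)
jg again: taken
edi=M[108]=0
edi=0-16=-16
ecx=108+4=112
eax=7-1=6
cmp eax, 3  (cmp 6,3)
jg again: taken
edi=M[112]=8
edi=8-16=-8
ecx=112+4=116
eax=6-1=5
cmp eax, 3  (cmp 5,3)
jg again: taken
edi=M[116]=28
edi=28-16=12
ecx=116+4=120
eax=5-1=4
cmp eax, 3  (cmp 4,3)
jg again: taken
edi=M[120]=-3
edi=(-3)-16=-19
ecx=120+4=124
eax=4-1=3
After step 37: ecx = 124.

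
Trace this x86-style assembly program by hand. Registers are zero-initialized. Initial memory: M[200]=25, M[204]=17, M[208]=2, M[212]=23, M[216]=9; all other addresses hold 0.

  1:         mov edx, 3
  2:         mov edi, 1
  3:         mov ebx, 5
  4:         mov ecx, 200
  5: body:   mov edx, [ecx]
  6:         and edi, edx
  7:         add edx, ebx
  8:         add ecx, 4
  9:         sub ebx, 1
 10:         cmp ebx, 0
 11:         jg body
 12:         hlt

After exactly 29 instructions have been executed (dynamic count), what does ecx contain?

after mov edx, 3: edx=3
after mov edi, 1: edi=1
after mov ebx, 5: ebx=5
after mov ecx, 200: ecx=200
after mov edx, [ecx]: edx=M[200]=25
after and edi, edx: edi=1&25=1
after add edx, ebx: edx=25+5=30
after add ecx, 4: ecx=200+4=204
after sub ebx, 1: ebx=5-1=4
cmp ebx, 0  (cmp 4,0)
jg body: taken
after mov edx, [ecx]: edx=M[204]=17
after and edi, edx: edi=1&17=1
after add edx, ebx: edx=17+4=21
after add ecx, 4: ecx=204+4=208
after sub ebx, 1: ebx=4-1=3
cmp ebx, 0  (cmp 3,0)
jg body: taken
after mov edx, [ecx]: edx=M[208]=2
after and edi, edx: edi=1&2=0
after add edx, ebx: edx=2+3=5
after add ecx, 4: ecx=208+4=212
after sub ebx, 1: ebx=3-1=2
cmp ebx, 0  (cmp 2,0)
jg body: taken
after mov edx, [ecx]: edx=M[212]=23
after and edi, edx: edi=0&23=0
after add edx, ebx: edx=23+2=25
after add ecx, 4: ecx=212+4=216
After step 29: ecx = 216.

216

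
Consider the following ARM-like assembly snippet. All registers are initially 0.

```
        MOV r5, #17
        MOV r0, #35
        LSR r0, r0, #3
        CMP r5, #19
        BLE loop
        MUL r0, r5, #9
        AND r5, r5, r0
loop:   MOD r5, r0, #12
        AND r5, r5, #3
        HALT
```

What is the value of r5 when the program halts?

MOV r5, #17 → r5=17
MOV r0, #35 → r0=35
LSR r0, r0, #3 → r0=35>>3=4
CMP r5, #19  (cmp 17,19)
BLE loop: taken
MOD r5, r0, #12 → r5=4%12=4
AND r5, r5, #3 → r5=4&3=0
halt.

0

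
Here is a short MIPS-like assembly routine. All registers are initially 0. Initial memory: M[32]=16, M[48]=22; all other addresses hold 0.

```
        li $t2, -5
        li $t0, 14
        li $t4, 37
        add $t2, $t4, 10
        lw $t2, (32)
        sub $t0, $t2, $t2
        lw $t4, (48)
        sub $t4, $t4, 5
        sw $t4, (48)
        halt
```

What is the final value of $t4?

$t2=-5
$t0=14
$t4=37
$t2=37+10=47
$t2=M[32]=16
$t0=16-16=0
$t4=M[48]=22
$t4=22-5=17
sw $t4, (48) → M[48]=17
halt.

17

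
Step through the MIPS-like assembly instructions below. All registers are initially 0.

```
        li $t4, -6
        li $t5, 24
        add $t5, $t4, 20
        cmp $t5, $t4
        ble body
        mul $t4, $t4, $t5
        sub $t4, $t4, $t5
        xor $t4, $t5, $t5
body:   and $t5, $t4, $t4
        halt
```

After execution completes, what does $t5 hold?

0

after li $t4, -6: $t4=-6
after li $t5, 24: $t5=24
after add $t5, $t4, 20: $t5=(-6)+20=14
cmp $t5, $t4  (cmp 14,-6)
ble body: not taken
after mul $t4, $t4, $t5: $t4=(-6)*14=-84
after sub $t4, $t4, $t5: $t4=(-84)-14=-98
after xor $t4, $t5, $t5: $t4=14^14=0
after and $t5, $t4, $t4: $t5=0&0=0
halt.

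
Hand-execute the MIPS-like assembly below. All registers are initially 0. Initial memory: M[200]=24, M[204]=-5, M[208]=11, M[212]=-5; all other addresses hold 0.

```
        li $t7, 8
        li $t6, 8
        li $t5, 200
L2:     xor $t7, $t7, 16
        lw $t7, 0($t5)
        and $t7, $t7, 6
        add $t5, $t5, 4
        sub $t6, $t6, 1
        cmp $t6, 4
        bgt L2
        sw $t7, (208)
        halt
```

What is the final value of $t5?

$t7=8
$t6=8
$t5=200
$t7=8^16=24
$t7=M[200]=24
$t7=24&6=0
$t5=200+4=204
$t6=8-1=7
cmp $t6, 4  (cmp 7,4)
bgt L2: taken
$t7=0^16=16
$t7=M[204]=-5
$t7=(-5)&6=2
$t5=204+4=208
$t6=7-1=6
cmp $t6, 4  (cmp 6,4)
bgt L2: taken
$t7=2^16=18
$t7=M[208]=11
$t7=11&6=2
$t5=208+4=212
$t6=6-1=5
cmp $t6, 4  (cmp 5,4)
bgt L2: taken
$t7=2^16=18
$t7=M[212]=-5
$t7=(-5)&6=2
$t5=212+4=216
$t6=5-1=4
cmp $t6, 4  (cmp 4,4)
bgt L2: not taken
sw $t7, (208) → M[208]=2
halt.

216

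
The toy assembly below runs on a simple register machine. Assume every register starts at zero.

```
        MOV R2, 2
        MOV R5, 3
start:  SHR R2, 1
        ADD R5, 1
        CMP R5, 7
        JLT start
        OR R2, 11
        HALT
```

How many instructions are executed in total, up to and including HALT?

20

MOV R2, 2 → R2=2
MOV R5, 3 → R5=3
SHR R2, 1 → R2=2>>1=1
ADD R5, 1 → R5=3+1=4
CMP R5, 7  (cmp 4,7)
JLT start: taken
SHR R2, 1 → R2=1>>1=0
ADD R5, 1 → R5=4+1=5
CMP R5, 7  (cmp 5,7)
JLT start: taken
SHR R2, 1 → R2=0>>1=0
ADD R5, 1 → R5=5+1=6
CMP R5, 7  (cmp 6,7)
JLT start: taken
SHR R2, 1 → R2=0>>1=0
ADD R5, 1 → R5=6+1=7
CMP R5, 7  (cmp 7,7)
JLT start: not taken
OR R2, 11 → R2=0|11=11
halt.
Total executed instructions: 20.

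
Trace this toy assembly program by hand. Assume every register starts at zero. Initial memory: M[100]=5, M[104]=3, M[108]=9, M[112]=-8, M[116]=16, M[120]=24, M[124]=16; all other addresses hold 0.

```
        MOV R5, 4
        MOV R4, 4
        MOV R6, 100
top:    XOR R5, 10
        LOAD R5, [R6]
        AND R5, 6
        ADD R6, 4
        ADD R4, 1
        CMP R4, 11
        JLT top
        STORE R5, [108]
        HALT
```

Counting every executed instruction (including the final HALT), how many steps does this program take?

R5=4
R4=4
R6=100
R5=4^10=14
R5=M[100]=5
R5=5&6=4
R6=100+4=104
R4=4+1=5
CMP R4, 11  (cmp 5,11)
JLT top: taken
R5=4^10=14
R5=M[104]=3
R5=3&6=2
R6=104+4=108
R4=5+1=6
CMP R4, 11  (cmp 6,11)
JLT top: taken
R5=2^10=8
R5=M[108]=9
R5=9&6=0
R6=108+4=112
R4=6+1=7
CMP R4, 11  (cmp 7,11)
JLT top: taken
R5=0^10=10
R5=M[112]=-8
R5=(-8)&6=0
R6=112+4=116
R4=7+1=8
CMP R4, 11  (cmp 8,11)
JLT top: taken
R5=0^10=10
R5=M[116]=16
R5=16&6=0
R6=116+4=120
R4=8+1=9
CMP R4, 11  (cmp 9,11)
JLT top: taken
R5=0^10=10
R5=M[120]=24
R5=24&6=0
R6=120+4=124
R4=9+1=10
CMP R4, 11  (cmp 10,11)
JLT top: taken
R5=0^10=10
R5=M[124]=16
R5=16&6=0
R6=124+4=128
R4=10+1=11
CMP R4, 11  (cmp 11,11)
JLT top: not taken
STORE R5, [108] → M[108]=0
halt.
Total executed instructions: 54.

54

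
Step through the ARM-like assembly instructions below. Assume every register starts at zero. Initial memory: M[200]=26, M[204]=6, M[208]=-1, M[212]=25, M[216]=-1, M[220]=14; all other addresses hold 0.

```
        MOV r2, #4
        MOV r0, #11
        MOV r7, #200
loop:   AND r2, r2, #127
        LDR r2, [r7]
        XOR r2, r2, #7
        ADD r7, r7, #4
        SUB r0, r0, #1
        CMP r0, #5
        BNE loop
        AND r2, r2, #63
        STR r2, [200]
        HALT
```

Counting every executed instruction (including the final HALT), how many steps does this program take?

after MOV r2, #4: r2=4
after MOV r0, #11: r0=11
after MOV r7, #200: r7=200
after AND r2, r2, #127: r2=4&127=4
after LDR r2, [r7]: r2=M[200]=26
after XOR r2, r2, #7: r2=26^7=29
after ADD r7, r7, #4: r7=200+4=204
after SUB r0, r0, #1: r0=11-1=10
CMP r0, #5  (cmp 10,5)
BNE loop: taken
after AND r2, r2, #127: r2=29&127=29
after LDR r2, [r7]: r2=M[204]=6
after XOR r2, r2, #7: r2=6^7=1
after ADD r7, r7, #4: r7=204+4=208
after SUB r0, r0, #1: r0=10-1=9
CMP r0, #5  (cmp 9,5)
BNE loop: taken
after AND r2, r2, #127: r2=1&127=1
after LDR r2, [r7]: r2=M[208]=-1
after XOR r2, r2, #7: r2=(-1)^7=-8
after ADD r7, r7, #4: r7=208+4=212
after SUB r0, r0, #1: r0=9-1=8
CMP r0, #5  (cmp 8,5)
BNE loop: taken
after AND r2, r2, #127: r2=(-8)&127=120
after LDR r2, [r7]: r2=M[212]=25
after XOR r2, r2, #7: r2=25^7=30
after ADD r7, r7, #4: r7=212+4=216
after SUB r0, r0, #1: r0=8-1=7
CMP r0, #5  (cmp 7,5)
BNE loop: taken
after AND r2, r2, #127: r2=30&127=30
after LDR r2, [r7]: r2=M[216]=-1
after XOR r2, r2, #7: r2=(-1)^7=-8
after ADD r7, r7, #4: r7=216+4=220
after SUB r0, r0, #1: r0=7-1=6
CMP r0, #5  (cmp 6,5)
BNE loop: taken
after AND r2, r2, #127: r2=(-8)&127=120
after LDR r2, [r7]: r2=M[220]=14
after XOR r2, r2, #7: r2=14^7=9
after ADD r7, r7, #4: r7=220+4=224
after SUB r0, r0, #1: r0=6-1=5
CMP r0, #5  (cmp 5,5)
BNE loop: not taken
after AND r2, r2, #63: r2=9&63=9
STR r2, [200] → M[200]=9
halt.
Total executed instructions: 48.

48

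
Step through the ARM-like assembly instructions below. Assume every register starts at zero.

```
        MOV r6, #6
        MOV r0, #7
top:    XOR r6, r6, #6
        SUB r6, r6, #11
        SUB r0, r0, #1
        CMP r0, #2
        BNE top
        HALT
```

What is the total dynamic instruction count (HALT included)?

after MOV r6, #6: r6=6
after MOV r0, #7: r0=7
after XOR r6, r6, #6: r6=6^6=0
after SUB r6, r6, #11: r6=0-11=-11
after SUB r0, r0, #1: r0=7-1=6
CMP r0, #2  (cmp 6,2)
BNE top: taken
after XOR r6, r6, #6: r6=(-11)^6=-13
after SUB r6, r6, #11: r6=(-13)-11=-24
after SUB r0, r0, #1: r0=6-1=5
CMP r0, #2  (cmp 5,2)
BNE top: taken
after XOR r6, r6, #6: r6=(-24)^6=-18
after SUB r6, r6, #11: r6=(-18)-11=-29
after SUB r0, r0, #1: r0=5-1=4
CMP r0, #2  (cmp 4,2)
BNE top: taken
after XOR r6, r6, #6: r6=(-29)^6=-27
after SUB r6, r6, #11: r6=(-27)-11=-38
after SUB r0, r0, #1: r0=4-1=3
CMP r0, #2  (cmp 3,2)
BNE top: taken
after XOR r6, r6, #6: r6=(-38)^6=-36
after SUB r6, r6, #11: r6=(-36)-11=-47
after SUB r0, r0, #1: r0=3-1=2
CMP r0, #2  (cmp 2,2)
BNE top: not taken
halt.
Total executed instructions: 28.

28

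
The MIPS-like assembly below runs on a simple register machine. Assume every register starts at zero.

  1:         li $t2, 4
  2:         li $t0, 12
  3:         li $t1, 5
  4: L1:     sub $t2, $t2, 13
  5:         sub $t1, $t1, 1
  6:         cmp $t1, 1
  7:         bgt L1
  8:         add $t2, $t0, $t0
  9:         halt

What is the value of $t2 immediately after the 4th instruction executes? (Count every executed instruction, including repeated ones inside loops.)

-9

li $t2, 4 → $t2=4
li $t0, 12 → $t0=12
li $t1, 5 → $t1=5
sub $t2, $t2, 13 → $t2=4-13=-9
After step 4: $t2 = -9.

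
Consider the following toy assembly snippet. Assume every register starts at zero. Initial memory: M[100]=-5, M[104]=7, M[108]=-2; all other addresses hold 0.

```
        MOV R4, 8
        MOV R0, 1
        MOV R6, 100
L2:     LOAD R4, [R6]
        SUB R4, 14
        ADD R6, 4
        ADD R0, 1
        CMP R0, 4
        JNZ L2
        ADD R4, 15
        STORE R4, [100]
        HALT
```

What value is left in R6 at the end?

112

after MOV R4, 8: R4=8
after MOV R0, 1: R0=1
after MOV R6, 100: R6=100
after LOAD R4, [R6]: R4=M[100]=-5
after SUB R4, 14: R4=(-5)-14=-19
after ADD R6, 4: R6=100+4=104
after ADD R0, 1: R0=1+1=2
CMP R0, 4  (cmp 2,4)
JNZ L2: taken
after LOAD R4, [R6]: R4=M[104]=7
after SUB R4, 14: R4=7-14=-7
after ADD R6, 4: R6=104+4=108
after ADD R0, 1: R0=2+1=3
CMP R0, 4  (cmp 3,4)
JNZ L2: taken
after LOAD R4, [R6]: R4=M[108]=-2
after SUB R4, 14: R4=(-2)-14=-16
after ADD R6, 4: R6=108+4=112
after ADD R0, 1: R0=3+1=4
CMP R0, 4  (cmp 4,4)
JNZ L2: not taken
after ADD R4, 15: R4=(-16)+15=-1
STORE R4, [100] → M[100]=-1
halt.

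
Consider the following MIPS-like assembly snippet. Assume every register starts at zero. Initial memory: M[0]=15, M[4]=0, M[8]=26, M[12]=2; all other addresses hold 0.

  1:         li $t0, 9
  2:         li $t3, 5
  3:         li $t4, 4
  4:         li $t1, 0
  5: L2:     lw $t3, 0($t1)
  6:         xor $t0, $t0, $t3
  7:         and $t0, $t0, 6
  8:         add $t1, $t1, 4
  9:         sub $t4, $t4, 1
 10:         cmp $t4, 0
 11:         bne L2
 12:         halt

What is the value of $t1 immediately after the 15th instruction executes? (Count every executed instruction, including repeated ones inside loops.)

li $t0, 9 → $t0=9
li $t3, 5 → $t3=5
li $t4, 4 → $t4=4
li $t1, 0 → $t1=0
lw $t3, 0($t1) → $t3=M[0]=15
xor $t0, $t0, $t3 → $t0=9^15=6
and $t0, $t0, 6 → $t0=6&6=6
add $t1, $t1, 4 → $t1=0+4=4
sub $t4, $t4, 1 → $t4=4-1=3
cmp $t4, 0  (cmp 3,0)
bne L2: taken
lw $t3, 0($t1) → $t3=M[4]=0
xor $t0, $t0, $t3 → $t0=6^0=6
and $t0, $t0, 6 → $t0=6&6=6
add $t1, $t1, 4 → $t1=4+4=8
After step 15: $t1 = 8.

8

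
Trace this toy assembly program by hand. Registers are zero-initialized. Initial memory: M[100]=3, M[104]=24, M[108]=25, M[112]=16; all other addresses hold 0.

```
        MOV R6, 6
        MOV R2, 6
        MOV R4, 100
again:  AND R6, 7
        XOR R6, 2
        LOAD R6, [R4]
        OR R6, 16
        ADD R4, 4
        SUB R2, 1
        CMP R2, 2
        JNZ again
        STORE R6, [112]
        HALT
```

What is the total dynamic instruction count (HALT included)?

37

MOV R6, 6 → R6=6
MOV R2, 6 → R2=6
MOV R4, 100 → R4=100
AND R6, 7 → R6=6&7=6
XOR R6, 2 → R6=6^2=4
LOAD R6, [R4] → R6=M[100]=3
OR R6, 16 → R6=3|16=19
ADD R4, 4 → R4=100+4=104
SUB R2, 1 → R2=6-1=5
CMP R2, 2  (cmp 5,2)
JNZ again: taken
AND R6, 7 → R6=19&7=3
XOR R6, 2 → R6=3^2=1
LOAD R6, [R4] → R6=M[104]=24
OR R6, 16 → R6=24|16=24
ADD R4, 4 → R4=104+4=108
SUB R2, 1 → R2=5-1=4
CMP R2, 2  (cmp 4,2)
JNZ again: taken
AND R6, 7 → R6=24&7=0
XOR R6, 2 → R6=0^2=2
LOAD R6, [R4] → R6=M[108]=25
OR R6, 16 → R6=25|16=25
ADD R4, 4 → R4=108+4=112
SUB R2, 1 → R2=4-1=3
CMP R2, 2  (cmp 3,2)
JNZ again: taken
AND R6, 7 → R6=25&7=1
XOR R6, 2 → R6=1^2=3
LOAD R6, [R4] → R6=M[112]=16
OR R6, 16 → R6=16|16=16
ADD R4, 4 → R4=112+4=116
SUB R2, 1 → R2=3-1=2
CMP R2, 2  (cmp 2,2)
JNZ again: not taken
STORE R6, [112] → M[112]=16
halt.
Total executed instructions: 37.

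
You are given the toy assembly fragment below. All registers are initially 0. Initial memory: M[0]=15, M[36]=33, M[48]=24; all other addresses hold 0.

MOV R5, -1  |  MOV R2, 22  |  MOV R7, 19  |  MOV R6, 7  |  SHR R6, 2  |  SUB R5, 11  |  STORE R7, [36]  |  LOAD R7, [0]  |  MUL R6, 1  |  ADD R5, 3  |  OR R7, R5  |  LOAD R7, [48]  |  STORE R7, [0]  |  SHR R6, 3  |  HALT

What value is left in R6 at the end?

R5=-1
R2=22
R7=19
R6=7
R6=7>>2=1
R5=(-1)-11=-12
STORE R7, [36] → M[36]=19
R7=M[0]=15
R6=1*1=1
R5=(-12)+3=-9
R7=15|(-9)=-1
R7=M[48]=24
STORE R7, [0] → M[0]=24
R6=1>>3=0
halt.

0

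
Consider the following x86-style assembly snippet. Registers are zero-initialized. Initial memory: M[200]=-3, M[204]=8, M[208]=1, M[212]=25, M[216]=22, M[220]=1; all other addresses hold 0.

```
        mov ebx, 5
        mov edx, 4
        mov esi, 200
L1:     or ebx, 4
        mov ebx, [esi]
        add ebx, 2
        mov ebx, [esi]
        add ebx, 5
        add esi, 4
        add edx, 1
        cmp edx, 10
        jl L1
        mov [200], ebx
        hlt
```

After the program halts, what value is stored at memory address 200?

6

after mov ebx, 5: ebx=5
after mov edx, 4: edx=4
after mov esi, 200: esi=200
after or ebx, 4: ebx=5|4=5
after mov ebx, [esi]: ebx=M[200]=-3
after add ebx, 2: ebx=(-3)+2=-1
after mov ebx, [esi]: ebx=M[200]=-3
after add ebx, 5: ebx=(-3)+5=2
after add esi, 4: esi=200+4=204
after add edx, 1: edx=4+1=5
cmp edx, 10  (cmp 5,10)
jl L1: taken
after or ebx, 4: ebx=2|4=6
after mov ebx, [esi]: ebx=M[204]=8
after add ebx, 2: ebx=8+2=10
after mov ebx, [esi]: ebx=M[204]=8
after add ebx, 5: ebx=8+5=13
after add esi, 4: esi=204+4=208
after add edx, 1: edx=5+1=6
cmp edx, 10  (cmp 6,10)
jl L1: taken
after or ebx, 4: ebx=13|4=13
after mov ebx, [esi]: ebx=M[208]=1
after add ebx, 2: ebx=1+2=3
after mov ebx, [esi]: ebx=M[208]=1
after add ebx, 5: ebx=1+5=6
after add esi, 4: esi=208+4=212
after add edx, 1: edx=6+1=7
cmp edx, 10  (cmp 7,10)
jl L1: taken
after or ebx, 4: ebx=6|4=6
after mov ebx, [esi]: ebx=M[212]=25
after add ebx, 2: ebx=25+2=27
after mov ebx, [esi]: ebx=M[212]=25
after add ebx, 5: ebx=25+5=30
after add esi, 4: esi=212+4=216
after add edx, 1: edx=7+1=8
cmp edx, 10  (cmp 8,10)
jl L1: taken
after or ebx, 4: ebx=30|4=30
after mov ebx, [esi]: ebx=M[216]=22
after add ebx, 2: ebx=22+2=24
after mov ebx, [esi]: ebx=M[216]=22
after add ebx, 5: ebx=22+5=27
after add esi, 4: esi=216+4=220
after add edx, 1: edx=8+1=9
cmp edx, 10  (cmp 9,10)
jl L1: taken
after or ebx, 4: ebx=27|4=31
after mov ebx, [esi]: ebx=M[220]=1
after add ebx, 2: ebx=1+2=3
after mov ebx, [esi]: ebx=M[220]=1
after add ebx, 5: ebx=1+5=6
after add esi, 4: esi=220+4=224
after add edx, 1: edx=9+1=10
cmp edx, 10  (cmp 10,10)
jl L1: not taken
mov [200], ebx → M[200]=6
halt.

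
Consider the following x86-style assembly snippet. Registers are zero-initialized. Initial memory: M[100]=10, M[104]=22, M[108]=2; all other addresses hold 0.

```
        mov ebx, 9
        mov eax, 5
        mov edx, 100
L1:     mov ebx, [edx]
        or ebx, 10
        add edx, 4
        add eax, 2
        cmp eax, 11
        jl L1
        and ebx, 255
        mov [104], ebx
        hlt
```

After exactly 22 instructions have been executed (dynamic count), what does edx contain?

112

ebx=9
eax=5
edx=100
ebx=M[100]=10
ebx=10|10=10
edx=100+4=104
eax=5+2=7
cmp eax, 11  (cmp 7,11)
jl L1: taken
ebx=M[104]=22
ebx=22|10=30
edx=104+4=108
eax=7+2=9
cmp eax, 11  (cmp 9,11)
jl L1: taken
ebx=M[108]=2
ebx=2|10=10
edx=108+4=112
eax=9+2=11
cmp eax, 11  (cmp 11,11)
jl L1: not taken
ebx=10&255=10
After step 22: edx = 112.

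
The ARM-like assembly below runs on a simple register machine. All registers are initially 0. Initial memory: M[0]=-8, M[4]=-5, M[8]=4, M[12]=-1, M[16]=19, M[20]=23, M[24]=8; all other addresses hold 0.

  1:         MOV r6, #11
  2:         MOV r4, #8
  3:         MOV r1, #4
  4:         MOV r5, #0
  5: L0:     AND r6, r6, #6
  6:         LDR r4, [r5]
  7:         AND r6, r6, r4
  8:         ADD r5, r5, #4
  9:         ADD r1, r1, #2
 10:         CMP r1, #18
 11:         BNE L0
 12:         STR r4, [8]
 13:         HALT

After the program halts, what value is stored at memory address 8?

8

MOV r6, #11 → r6=11
MOV r4, #8 → r4=8
MOV r1, #4 → r1=4
MOV r5, #0 → r5=0
AND r6, r6, #6 → r6=11&6=2
LDR r4, [r5] → r4=M[0]=-8
AND r6, r6, r4 → r6=2&(-8)=0
ADD r5, r5, #4 → r5=0+4=4
ADD r1, r1, #2 → r1=4+2=6
CMP r1, #18  (cmp 6,18)
BNE L0: taken
AND r6, r6, #6 → r6=0&6=0
LDR r4, [r5] → r4=M[4]=-5
AND r6, r6, r4 → r6=0&(-5)=0
ADD r5, r5, #4 → r5=4+4=8
ADD r1, r1, #2 → r1=6+2=8
CMP r1, #18  (cmp 8,18)
BNE L0: taken
AND r6, r6, #6 → r6=0&6=0
LDR r4, [r5] → r4=M[8]=4
AND r6, r6, r4 → r6=0&4=0
ADD r5, r5, #4 → r5=8+4=12
ADD r1, r1, #2 → r1=8+2=10
CMP r1, #18  (cmp 10,18)
BNE L0: taken
AND r6, r6, #6 → r6=0&6=0
LDR r4, [r5] → r4=M[12]=-1
AND r6, r6, r4 → r6=0&(-1)=0
ADD r5, r5, #4 → r5=12+4=16
ADD r1, r1, #2 → r1=10+2=12
CMP r1, #18  (cmp 12,18)
BNE L0: taken
AND r6, r6, #6 → r6=0&6=0
LDR r4, [r5] → r4=M[16]=19
AND r6, r6, r4 → r6=0&19=0
ADD r5, r5, #4 → r5=16+4=20
ADD r1, r1, #2 → r1=12+2=14
CMP r1, #18  (cmp 14,18)
BNE L0: taken
AND r6, r6, #6 → r6=0&6=0
LDR r4, [r5] → r4=M[20]=23
AND r6, r6, r4 → r6=0&23=0
ADD r5, r5, #4 → r5=20+4=24
ADD r1, r1, #2 → r1=14+2=16
CMP r1, #18  (cmp 16,18)
BNE L0: taken
AND r6, r6, #6 → r6=0&6=0
LDR r4, [r5] → r4=M[24]=8
AND r6, r6, r4 → r6=0&8=0
ADD r5, r5, #4 → r5=24+4=28
ADD r1, r1, #2 → r1=16+2=18
CMP r1, #18  (cmp 18,18)
BNE L0: not taken
STR r4, [8] → M[8]=8
halt.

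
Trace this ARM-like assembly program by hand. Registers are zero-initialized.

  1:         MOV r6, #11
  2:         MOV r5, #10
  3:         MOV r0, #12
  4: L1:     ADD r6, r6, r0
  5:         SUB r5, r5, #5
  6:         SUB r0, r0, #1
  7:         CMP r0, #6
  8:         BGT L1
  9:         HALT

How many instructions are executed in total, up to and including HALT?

after MOV r6, #11: r6=11
after MOV r5, #10: r5=10
after MOV r0, #12: r0=12
after ADD r6, r6, r0: r6=11+12=23
after SUB r5, r5, #5: r5=10-5=5
after SUB r0, r0, #1: r0=12-1=11
CMP r0, #6  (cmp 11,6)
BGT L1: taken
after ADD r6, r6, r0: r6=23+11=34
after SUB r5, r5, #5: r5=5-5=0
after SUB r0, r0, #1: r0=11-1=10
CMP r0, #6  (cmp 10,6)
BGT L1: taken
after ADD r6, r6, r0: r6=34+10=44
after SUB r5, r5, #5: r5=0-5=-5
after SUB r0, r0, #1: r0=10-1=9
CMP r0, #6  (cmp 9,6)
BGT L1: taken
after ADD r6, r6, r0: r6=44+9=53
after SUB r5, r5, #5: r5=(-5)-5=-10
after SUB r0, r0, #1: r0=9-1=8
CMP r0, #6  (cmp 8,6)
BGT L1: taken
after ADD r6, r6, r0: r6=53+8=61
after SUB r5, r5, #5: r5=(-10)-5=-15
after SUB r0, r0, #1: r0=8-1=7
CMP r0, #6  (cmp 7,6)
BGT L1: taken
after ADD r6, r6, r0: r6=61+7=68
after SUB r5, r5, #5: r5=(-15)-5=-20
after SUB r0, r0, #1: r0=7-1=6
CMP r0, #6  (cmp 6,6)
BGT L1: not taken
halt.
Total executed instructions: 34.

34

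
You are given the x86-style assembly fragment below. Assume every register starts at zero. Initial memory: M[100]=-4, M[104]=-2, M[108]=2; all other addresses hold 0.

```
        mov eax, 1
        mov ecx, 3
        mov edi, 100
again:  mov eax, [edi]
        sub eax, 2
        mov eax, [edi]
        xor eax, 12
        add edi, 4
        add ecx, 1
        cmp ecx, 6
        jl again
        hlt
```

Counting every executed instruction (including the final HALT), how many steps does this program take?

after mov eax, 1: eax=1
after mov ecx, 3: ecx=3
after mov edi, 100: edi=100
after mov eax, [edi]: eax=M[100]=-4
after sub eax, 2: eax=(-4)-2=-6
after mov eax, [edi]: eax=M[100]=-4
after xor eax, 12: eax=(-4)^12=-16
after add edi, 4: edi=100+4=104
after add ecx, 1: ecx=3+1=4
cmp ecx, 6  (cmp 4,6)
jl again: taken
after mov eax, [edi]: eax=M[104]=-2
after sub eax, 2: eax=(-2)-2=-4
after mov eax, [edi]: eax=M[104]=-2
after xor eax, 12: eax=(-2)^12=-14
after add edi, 4: edi=104+4=108
after add ecx, 1: ecx=4+1=5
cmp ecx, 6  (cmp 5,6)
jl again: taken
after mov eax, [edi]: eax=M[108]=2
after sub eax, 2: eax=2-2=0
after mov eax, [edi]: eax=M[108]=2
after xor eax, 12: eax=2^12=14
after add edi, 4: edi=108+4=112
after add ecx, 1: ecx=5+1=6
cmp ecx, 6  (cmp 6,6)
jl again: not taken
halt.
Total executed instructions: 28.

28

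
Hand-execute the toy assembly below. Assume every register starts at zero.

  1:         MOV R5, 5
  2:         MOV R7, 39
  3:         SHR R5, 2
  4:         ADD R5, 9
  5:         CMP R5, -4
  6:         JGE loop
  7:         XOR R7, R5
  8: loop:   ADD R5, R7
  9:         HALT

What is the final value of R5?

49

after MOV R5, 5: R5=5
after MOV R7, 39: R7=39
after SHR R5, 2: R5=5>>2=1
after ADD R5, 9: R5=1+9=10
CMP R5, -4  (cmp 10,-4)
JGE loop: taken
after ADD R5, R7: R5=10+39=49
halt.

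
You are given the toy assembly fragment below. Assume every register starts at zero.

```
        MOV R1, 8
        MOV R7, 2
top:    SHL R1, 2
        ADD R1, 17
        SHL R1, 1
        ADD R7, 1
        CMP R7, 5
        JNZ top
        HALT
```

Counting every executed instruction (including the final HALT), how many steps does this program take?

R1=8
R7=2
R1=8<<2=32
R1=32+17=49
R1=49<<1=98
R7=2+1=3
CMP R7, 5  (cmp 3,5)
JNZ top: taken
R1=98<<2=392
R1=392+17=409
R1=409<<1=818
R7=3+1=4
CMP R7, 5  (cmp 4,5)
JNZ top: taken
R1=818<<2=3272
R1=3272+17=3289
R1=3289<<1=6578
R7=4+1=5
CMP R7, 5  (cmp 5,5)
JNZ top: not taken
halt.
Total executed instructions: 21.

21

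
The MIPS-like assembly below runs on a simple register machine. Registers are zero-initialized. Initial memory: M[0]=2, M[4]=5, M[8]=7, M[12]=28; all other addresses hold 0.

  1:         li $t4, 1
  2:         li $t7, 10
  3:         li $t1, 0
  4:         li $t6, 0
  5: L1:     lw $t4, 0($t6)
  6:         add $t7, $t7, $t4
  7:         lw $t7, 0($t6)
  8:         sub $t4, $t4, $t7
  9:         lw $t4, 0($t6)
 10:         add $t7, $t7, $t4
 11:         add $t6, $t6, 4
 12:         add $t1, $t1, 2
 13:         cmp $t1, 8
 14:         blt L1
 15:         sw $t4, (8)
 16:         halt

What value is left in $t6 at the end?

16

after li $t4, 1: $t4=1
after li $t7, 10: $t7=10
after li $t1, 0: $t1=0
after li $t6, 0: $t6=0
after lw $t4, 0($t6): $t4=M[0]=2
after add $t7, $t7, $t4: $t7=10+2=12
after lw $t7, 0($t6): $t7=M[0]=2
after sub $t4, $t4, $t7: $t4=2-2=0
after lw $t4, 0($t6): $t4=M[0]=2
after add $t7, $t7, $t4: $t7=2+2=4
after add $t6, $t6, 4: $t6=0+4=4
after add $t1, $t1, 2: $t1=0+2=2
cmp $t1, 8  (cmp 2,8)
blt L1: taken
after lw $t4, 0($t6): $t4=M[4]=5
after add $t7, $t7, $t4: $t7=4+5=9
after lw $t7, 0($t6): $t7=M[4]=5
after sub $t4, $t4, $t7: $t4=5-5=0
after lw $t4, 0($t6): $t4=M[4]=5
after add $t7, $t7, $t4: $t7=5+5=10
after add $t6, $t6, 4: $t6=4+4=8
after add $t1, $t1, 2: $t1=2+2=4
cmp $t1, 8  (cmp 4,8)
blt L1: taken
after lw $t4, 0($t6): $t4=M[8]=7
after add $t7, $t7, $t4: $t7=10+7=17
after lw $t7, 0($t6): $t7=M[8]=7
after sub $t4, $t4, $t7: $t4=7-7=0
after lw $t4, 0($t6): $t4=M[8]=7
after add $t7, $t7, $t4: $t7=7+7=14
after add $t6, $t6, 4: $t6=8+4=12
after add $t1, $t1, 2: $t1=4+2=6
cmp $t1, 8  (cmp 6,8)
blt L1: taken
after lw $t4, 0($t6): $t4=M[12]=28
after add $t7, $t7, $t4: $t7=14+28=42
after lw $t7, 0($t6): $t7=M[12]=28
after sub $t4, $t4, $t7: $t4=28-28=0
after lw $t4, 0($t6): $t4=M[12]=28
after add $t7, $t7, $t4: $t7=28+28=56
after add $t6, $t6, 4: $t6=12+4=16
after add $t1, $t1, 2: $t1=6+2=8
cmp $t1, 8  (cmp 8,8)
blt L1: not taken
sw $t4, (8) → M[8]=28
halt.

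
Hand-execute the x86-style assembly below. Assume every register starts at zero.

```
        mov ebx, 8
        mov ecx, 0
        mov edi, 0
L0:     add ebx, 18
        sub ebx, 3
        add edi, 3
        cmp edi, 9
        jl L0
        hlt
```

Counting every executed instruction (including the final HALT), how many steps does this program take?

19

mov ebx, 8 → ebx=8
mov ecx, 0 → ecx=0
mov edi, 0 → edi=0
add ebx, 18 → ebx=8+18=26
sub ebx, 3 → ebx=26-3=23
add edi, 3 → edi=0+3=3
cmp edi, 9  (cmp 3,9)
jl L0: taken
add ebx, 18 → ebx=23+18=41
sub ebx, 3 → ebx=41-3=38
add edi, 3 → edi=3+3=6
cmp edi, 9  (cmp 6,9)
jl L0: taken
add ebx, 18 → ebx=38+18=56
sub ebx, 3 → ebx=56-3=53
add edi, 3 → edi=6+3=9
cmp edi, 9  (cmp 9,9)
jl L0: not taken
halt.
Total executed instructions: 19.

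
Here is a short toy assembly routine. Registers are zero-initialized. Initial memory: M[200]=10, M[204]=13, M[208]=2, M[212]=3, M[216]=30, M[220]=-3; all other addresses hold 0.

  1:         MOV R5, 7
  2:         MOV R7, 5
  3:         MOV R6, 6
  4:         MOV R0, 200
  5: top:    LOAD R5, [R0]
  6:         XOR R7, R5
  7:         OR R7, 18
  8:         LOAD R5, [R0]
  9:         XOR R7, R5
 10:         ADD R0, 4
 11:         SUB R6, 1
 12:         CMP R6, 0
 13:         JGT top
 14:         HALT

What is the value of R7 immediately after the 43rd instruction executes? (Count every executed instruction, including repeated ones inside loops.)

R5=7
R7=5
R6=6
R0=200
R5=M[200]=10
R7=5^10=15
R7=15|18=31
R5=M[200]=10
R7=31^10=21
R0=200+4=204
R6=6-1=5
CMP R6, 0  (cmp 5,0)
JGT top: taken
R5=M[204]=13
R7=21^13=24
R7=24|18=26
R5=M[204]=13
R7=26^13=23
R0=204+4=208
R6=5-1=4
CMP R6, 0  (cmp 4,0)
JGT top: taken
R5=M[208]=2
R7=23^2=21
R7=21|18=23
R5=M[208]=2
R7=23^2=21
R0=208+4=212
R6=4-1=3
CMP R6, 0  (cmp 3,0)
JGT top: taken
R5=M[212]=3
R7=21^3=22
R7=22|18=22
R5=M[212]=3
R7=22^3=21
R0=212+4=216
R6=3-1=2
CMP R6, 0  (cmp 2,0)
JGT top: taken
R5=M[216]=30
R7=21^30=11
R7=11|18=27
After step 43: R7 = 27.

27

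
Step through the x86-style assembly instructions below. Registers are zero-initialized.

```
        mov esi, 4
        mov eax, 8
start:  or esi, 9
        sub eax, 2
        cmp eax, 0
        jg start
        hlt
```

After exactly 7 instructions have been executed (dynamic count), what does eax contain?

6

after mov esi, 4: esi=4
after mov eax, 8: eax=8
after or esi, 9: esi=4|9=13
after sub eax, 2: eax=8-2=6
cmp eax, 0  (cmp 6,0)
jg start: taken
after or esi, 9: esi=13|9=13
After step 7: eax = 6.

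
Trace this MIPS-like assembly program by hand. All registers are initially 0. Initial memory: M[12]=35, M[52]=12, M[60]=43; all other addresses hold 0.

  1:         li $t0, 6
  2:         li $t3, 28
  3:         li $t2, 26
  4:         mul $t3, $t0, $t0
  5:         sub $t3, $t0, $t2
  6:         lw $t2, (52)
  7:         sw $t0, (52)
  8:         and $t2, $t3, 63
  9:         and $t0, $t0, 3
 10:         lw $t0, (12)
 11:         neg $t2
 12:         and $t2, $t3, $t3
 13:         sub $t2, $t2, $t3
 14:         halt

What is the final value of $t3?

-20

after li $t0, 6: $t0=6
after li $t3, 28: $t3=28
after li $t2, 26: $t2=26
after mul $t3, $t0, $t0: $t3=6*6=36
after sub $t3, $t0, $t2: $t3=6-26=-20
after lw $t2, (52): $t2=M[52]=12
sw $t0, (52) → M[52]=6
after and $t2, $t3, 63: $t2=(-20)&63=44
after and $t0, $t0, 3: $t0=6&3=2
after lw $t0, (12): $t0=M[12]=35
after neg $t2: $t2=-(44)=-44
after and $t2, $t3, $t3: $t2=(-20)&(-20)=-20
after sub $t2, $t2, $t3: $t2=(-20)-(-20)=0
halt.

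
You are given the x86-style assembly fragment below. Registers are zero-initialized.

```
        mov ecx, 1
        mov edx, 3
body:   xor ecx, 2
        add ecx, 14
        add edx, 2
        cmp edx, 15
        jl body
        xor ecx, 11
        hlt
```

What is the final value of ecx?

after mov ecx, 1: ecx=1
after mov edx, 3: edx=3
after xor ecx, 2: ecx=1^2=3
after add ecx, 14: ecx=3+14=17
after add edx, 2: edx=3+2=5
cmp edx, 15  (cmp 5,15)
jl body: taken
after xor ecx, 2: ecx=17^2=19
after add ecx, 14: ecx=19+14=33
after add edx, 2: edx=5+2=7
cmp edx, 15  (cmp 7,15)
jl body: taken
after xor ecx, 2: ecx=33^2=35
after add ecx, 14: ecx=35+14=49
after add edx, 2: edx=7+2=9
cmp edx, 15  (cmp 9,15)
jl body: taken
after xor ecx, 2: ecx=49^2=51
after add ecx, 14: ecx=51+14=65
after add edx, 2: edx=9+2=11
cmp edx, 15  (cmp 11,15)
jl body: taken
after xor ecx, 2: ecx=65^2=67
after add ecx, 14: ecx=67+14=81
after add edx, 2: edx=11+2=13
cmp edx, 15  (cmp 13,15)
jl body: taken
after xor ecx, 2: ecx=81^2=83
after add ecx, 14: ecx=83+14=97
after add edx, 2: edx=13+2=15
cmp edx, 15  (cmp 15,15)
jl body: not taken
after xor ecx, 11: ecx=97^11=106
halt.

106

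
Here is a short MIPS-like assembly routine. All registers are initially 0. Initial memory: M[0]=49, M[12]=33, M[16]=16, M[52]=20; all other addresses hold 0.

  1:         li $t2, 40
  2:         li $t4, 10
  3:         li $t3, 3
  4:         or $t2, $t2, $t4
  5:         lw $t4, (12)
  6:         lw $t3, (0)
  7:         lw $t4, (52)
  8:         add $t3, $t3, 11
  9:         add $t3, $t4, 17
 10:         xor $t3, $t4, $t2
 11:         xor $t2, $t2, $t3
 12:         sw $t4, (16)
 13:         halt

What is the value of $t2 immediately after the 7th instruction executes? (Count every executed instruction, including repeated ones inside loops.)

$t2=40
$t4=10
$t3=3
$t2=40|10=42
$t4=M[12]=33
$t3=M[0]=49
$t4=M[52]=20
After step 7: $t2 = 42.

42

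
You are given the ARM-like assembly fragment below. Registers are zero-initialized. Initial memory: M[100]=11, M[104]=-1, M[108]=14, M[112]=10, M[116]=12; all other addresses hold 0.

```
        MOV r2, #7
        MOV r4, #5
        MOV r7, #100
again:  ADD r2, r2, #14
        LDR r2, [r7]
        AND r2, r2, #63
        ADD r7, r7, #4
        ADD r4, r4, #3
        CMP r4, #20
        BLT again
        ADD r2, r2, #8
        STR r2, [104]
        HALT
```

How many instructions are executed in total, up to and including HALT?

MOV r2, #7 → r2=7
MOV r4, #5 → r4=5
MOV r7, #100 → r7=100
ADD r2, r2, #14 → r2=7+14=21
LDR r2, [r7] → r2=M[100]=11
AND r2, r2, #63 → r2=11&63=11
ADD r7, r7, #4 → r7=100+4=104
ADD r4, r4, #3 → r4=5+3=8
CMP r4, #20  (cmp 8,20)
BLT again: taken
ADD r2, r2, #14 → r2=11+14=25
LDR r2, [r7] → r2=M[104]=-1
AND r2, r2, #63 → r2=(-1)&63=63
ADD r7, r7, #4 → r7=104+4=108
ADD r4, r4, #3 → r4=8+3=11
CMP r4, #20  (cmp 11,20)
BLT again: taken
ADD r2, r2, #14 → r2=63+14=77
LDR r2, [r7] → r2=M[108]=14
AND r2, r2, #63 → r2=14&63=14
ADD r7, r7, #4 → r7=108+4=112
ADD r4, r4, #3 → r4=11+3=14
CMP r4, #20  (cmp 14,20)
BLT again: taken
ADD r2, r2, #14 → r2=14+14=28
LDR r2, [r7] → r2=M[112]=10
AND r2, r2, #63 → r2=10&63=10
ADD r7, r7, #4 → r7=112+4=116
ADD r4, r4, #3 → r4=14+3=17
CMP r4, #20  (cmp 17,20)
BLT again: taken
ADD r2, r2, #14 → r2=10+14=24
LDR r2, [r7] → r2=M[116]=12
AND r2, r2, #63 → r2=12&63=12
ADD r7, r7, #4 → r7=116+4=120
ADD r4, r4, #3 → r4=17+3=20
CMP r4, #20  (cmp 20,20)
BLT again: not taken
ADD r2, r2, #8 → r2=12+8=20
STR r2, [104] → M[104]=20
halt.
Total executed instructions: 41.

41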